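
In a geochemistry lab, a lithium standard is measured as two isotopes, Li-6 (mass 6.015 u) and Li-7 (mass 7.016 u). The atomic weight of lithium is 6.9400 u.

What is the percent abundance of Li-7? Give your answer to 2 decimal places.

92.41%

Let x be the fractional abundance of Li-6; then Li-7 has abundance 1 − x.
6.015·x + 7.016·(1 − x) = 6.9400
(6.015 − 7.016)·x = 6.9400 − 7.016
x = -0.0760 / -1.001 = 0.07592 → 7.59% Li-6, 92.41% Li-7.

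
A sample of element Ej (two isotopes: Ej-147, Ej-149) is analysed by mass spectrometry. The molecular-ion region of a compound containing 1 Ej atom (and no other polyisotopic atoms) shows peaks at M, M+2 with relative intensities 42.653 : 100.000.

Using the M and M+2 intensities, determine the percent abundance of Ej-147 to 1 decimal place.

Write p for the Ej-147 fraction. I(M+2)/I(M) = [C(1,1)·p^0·(1−p)] / p^1 = 1·(1−p)/p = 100.000/42.653 = 2.3445
(1−p)/p = 2.3445/1 = 2.3445  ⇒  p = 1/(1 + 2.3445) = 0.2990
Ej-147: 29.9%, Ej-149: 70.1%.

29.9%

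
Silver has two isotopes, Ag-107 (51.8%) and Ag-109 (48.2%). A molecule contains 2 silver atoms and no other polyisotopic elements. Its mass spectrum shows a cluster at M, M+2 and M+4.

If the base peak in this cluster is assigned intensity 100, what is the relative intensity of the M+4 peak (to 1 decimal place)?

46.5

Term probabilities: M 0.2683, M+2 0.4994, M+4 0.2323. Base peak = M+2.
P(M+2) = C(2,1) × 0.518^1 × 0.482^1 = 2 × 0.5180 × 0.4820 = 0.499352 (base)
P(M+4) = C(2,2) × 0.518^0 × 0.482^2 = 1 × 1.0000 × 0.232324 = 0.232324
Relative intensity = 0.232324 / 0.499352 × 100 = 46.5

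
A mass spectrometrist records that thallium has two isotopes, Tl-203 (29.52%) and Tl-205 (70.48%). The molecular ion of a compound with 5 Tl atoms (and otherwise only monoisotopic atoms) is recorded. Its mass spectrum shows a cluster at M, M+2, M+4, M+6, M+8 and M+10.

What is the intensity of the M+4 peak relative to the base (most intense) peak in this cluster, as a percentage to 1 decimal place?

35.1%

Binomial terms of (0.2952 + 0.7048)^5: M 0.0022, M+2 0.0268, M+4 0.1278, M+6 0.3051, M+8 0.3642, M+10 0.1739 → M+8 is the base peak.
P(M+8) = C(5,4) × 0.2952^1 × 0.7048^4 = 5 × 0.2952 × 0.24675365 = 0.364208 (base)
P(M+4) = C(5,2) × 0.2952^3 × 0.7048^2 = 10 × 0.02572463 × 0.49674304 = 0.127785
Relative intensity = 0.127785 / 0.364208 × 100 = 35.1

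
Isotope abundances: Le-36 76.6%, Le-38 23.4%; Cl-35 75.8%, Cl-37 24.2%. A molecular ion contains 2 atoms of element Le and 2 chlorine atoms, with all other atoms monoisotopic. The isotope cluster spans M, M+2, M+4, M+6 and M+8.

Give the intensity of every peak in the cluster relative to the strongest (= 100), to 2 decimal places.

Element Le pattern (n=2): 0.586756 : 0.358488 : 0.054756
Chlorine pattern (n=2): 0.574564 : 0.366872 : 0.058564
Convolve the two distributions (both contribute in 2-u steps):
  M: 0.586756×0.574564 = 0.337129
  M+2: 0.586756×0.366872 + 0.358488×0.574564 = 0.421239
  M+4: 0.586756×0.058564 + 0.358488×0.366872 + 0.054756×0.574564 = 0.197343
  M+6: 0.358488×0.058564 + 0.054756×0.366872 = 0.041083
  M+8: 0.054756×0.058564 = 0.003207
Scale to base peak (0.421239) = 100: 80.03 : 100.00 : 46.85 : 9.75 : 0.76

80.03 : 100.00 : 46.85 : 9.75 : 0.76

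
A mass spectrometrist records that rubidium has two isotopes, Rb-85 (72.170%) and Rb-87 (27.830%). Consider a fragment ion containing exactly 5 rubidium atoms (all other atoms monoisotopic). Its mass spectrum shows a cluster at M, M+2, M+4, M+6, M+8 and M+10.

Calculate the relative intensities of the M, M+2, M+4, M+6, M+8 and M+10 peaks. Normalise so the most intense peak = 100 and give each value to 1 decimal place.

51.9 : 100.0 : 77.1 : 29.7 : 5.7 : 0.4

The 5 Rb atoms are independent, so intensities follow the terms of (0.72170 + 0.27830)^5.
P(M) = 0.72170^5 = 0.195787
P(M+2) = 5 × 0.72170^4 × 0.27830^1 = 0.377494
P(M+4) = 10 × 0.72170^3 × 0.27830^2 = 0.291136
P(M+6) = 10 × 0.72170^2 × 0.27830^3 = 0.112267
P(M+8) = 5 × 0.72170^1 × 0.27830^4 = 0.021646
P(M+10) = 0.27830^5 = 0.001669
The M+2 peak is largest (0.377494); scaling to 100 gives 51.9 : 100.0 : 77.1 : 29.7 : 5.7 : 0.4.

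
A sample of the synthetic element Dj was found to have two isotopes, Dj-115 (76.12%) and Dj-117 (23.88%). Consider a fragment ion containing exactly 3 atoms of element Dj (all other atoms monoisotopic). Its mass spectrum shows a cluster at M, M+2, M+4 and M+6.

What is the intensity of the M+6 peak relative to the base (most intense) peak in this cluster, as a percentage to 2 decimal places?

3.09%

Binomial terms of (0.7612 + 0.2388)^3: M 0.4411, M+2 0.4151, M+4 0.1302, M+6 0.0136 → M is the base peak.
P(M) = C(3,0) × 0.7612^3 × 0.2388^0 = 1 × 0.44105864 × 1.0000 = 0.441059 (base)
P(M+6) = C(3,3) × 0.7612^0 × 0.2388^3 = 1 × 1.0000 × 0.01361768 = 0.013618
Relative intensity = 0.013618 / 0.441059 × 100 = 3.09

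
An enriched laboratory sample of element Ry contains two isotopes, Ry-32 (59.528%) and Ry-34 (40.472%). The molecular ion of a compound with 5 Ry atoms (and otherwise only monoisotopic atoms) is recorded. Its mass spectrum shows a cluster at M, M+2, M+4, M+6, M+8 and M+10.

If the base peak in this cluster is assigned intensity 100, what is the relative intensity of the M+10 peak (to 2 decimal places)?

(0.59528 + 0.40472)^5 gives M 0.0747, M+2 0.2541, M+4 0.3455, M+6 0.2349, M+8 0.0799, M+10 0.0109; the largest is M+4.
P(M+4) = C(5,2) × 0.59528^3 × 0.40472^2 = 10 × 0.2109424 × 0.16379828 = 0.345520 (base)
P(M+10) = C(5,5) × 0.59528^0 × 0.40472^5 = 1 × 1.0000 × 0.01085859 = 0.010859
Relative intensity = 0.010859 / 0.345520 × 100 = 3.14

3.14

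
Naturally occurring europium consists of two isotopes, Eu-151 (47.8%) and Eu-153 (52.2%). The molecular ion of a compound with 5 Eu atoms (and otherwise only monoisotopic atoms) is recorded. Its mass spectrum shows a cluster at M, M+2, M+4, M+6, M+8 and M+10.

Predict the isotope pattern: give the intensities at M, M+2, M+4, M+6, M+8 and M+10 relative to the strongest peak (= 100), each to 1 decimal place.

Each Eu atom is independently Eu-151 (p = 0.478) or Eu-153 (q = 0.522); the cluster is the binomial expansion (p + q)^5.
P(M) = 0.478^5 = 0.024954
P(M+2) = 5 × 0.478^4 × 0.522^1 = 0.136255
P(M+4) = 10 × 0.478^3 × 0.522^2 = 0.297594
P(M+6) = 10 × 0.478^2 × 0.522^3 = 0.324988
P(M+8) = 5 × 0.478^1 × 0.522^4 = 0.177452
P(M+10) = 0.522^5 = 0.038757
The M+6 peak is largest (0.324988); scaling to 100 gives 7.7 : 41.9 : 91.6 : 100.0 : 54.6 : 11.9.

7.7 : 41.9 : 91.6 : 100.0 : 54.6 : 11.9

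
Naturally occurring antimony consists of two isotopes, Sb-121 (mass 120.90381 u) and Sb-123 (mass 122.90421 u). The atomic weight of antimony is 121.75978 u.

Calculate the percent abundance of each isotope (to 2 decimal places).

Writing the weighted mean with unknown fraction x of Sb-121:
120.90381·x + 122.90421·(1 − x) = 121.75978
(120.90381 − 122.90421)·x = 121.75978 − 122.90421
x = -1.14443 / -2.00040 = 0.57210 → 57.21% Sb-121, 42.79% Sb-123.

Sb-121: 57.21%, Sb-123: 42.79%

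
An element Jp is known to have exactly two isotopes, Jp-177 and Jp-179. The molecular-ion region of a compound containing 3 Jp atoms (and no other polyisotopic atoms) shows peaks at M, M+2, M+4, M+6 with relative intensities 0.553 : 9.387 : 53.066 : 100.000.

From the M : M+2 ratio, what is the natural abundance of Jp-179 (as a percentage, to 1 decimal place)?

85.0%

Write p for the Jp-177 fraction. I(M+2)/I(M) = [C(3,1)·p^2·(1−p)] / p^3 = 3·(1−p)/p = 9.387/0.553 = 16.9747
(1−p)/p = 16.9747/3 = 5.6582  ⇒  p = 1/(1 + 5.6582) = 0.1502
Jp-177: 15.0%, Jp-179: 85.0%.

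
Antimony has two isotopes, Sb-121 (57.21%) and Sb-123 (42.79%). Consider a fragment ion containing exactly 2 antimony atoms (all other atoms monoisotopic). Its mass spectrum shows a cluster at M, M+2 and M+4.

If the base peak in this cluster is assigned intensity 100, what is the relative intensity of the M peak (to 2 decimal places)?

66.85

Term probabilities: M 0.3273, M+2 0.4896, M+4 0.1831. Base peak = M+2.
P(M+2) = C(2,1) × 0.5721^1 × 0.4279^1 = 2 × 0.5721 × 0.4279 = 0.489603 (base)
P(M) = C(2,0) × 0.5721^2 × 0.4279^0 = 1 × 0.32729841 × 1.0000 = 0.327298
Relative intensity = 0.327298 / 0.489603 × 100 = 66.85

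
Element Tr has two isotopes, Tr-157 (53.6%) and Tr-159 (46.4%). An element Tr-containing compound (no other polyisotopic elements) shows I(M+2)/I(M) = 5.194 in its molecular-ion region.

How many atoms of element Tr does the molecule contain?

6

With n Tr atoms, P(M+2)/P(M) = C(n,1)·p^(n−1)q / p^n = n·q/p = n · 0.464/0.536.
n = 5.194 × 0.536/0.464 = 6.00 ≈ 6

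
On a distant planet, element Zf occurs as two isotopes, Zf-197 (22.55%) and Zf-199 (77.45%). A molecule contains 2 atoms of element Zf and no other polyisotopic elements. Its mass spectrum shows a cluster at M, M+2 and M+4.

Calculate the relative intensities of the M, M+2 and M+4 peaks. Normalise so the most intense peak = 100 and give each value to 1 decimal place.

Expanding (0.2255 + 0.7745)^2:
P(M) = 0.2255^2 = 0.050850
P(M+2) = 2 × 0.2255^1 × 0.7745^1 = 0.349299
P(M+4) = 0.7745^2 = 0.599850
The M+4 peak is largest (0.599850); scaling to 100 gives 8.5 : 58.2 : 100.0.

8.5 : 58.2 : 100.0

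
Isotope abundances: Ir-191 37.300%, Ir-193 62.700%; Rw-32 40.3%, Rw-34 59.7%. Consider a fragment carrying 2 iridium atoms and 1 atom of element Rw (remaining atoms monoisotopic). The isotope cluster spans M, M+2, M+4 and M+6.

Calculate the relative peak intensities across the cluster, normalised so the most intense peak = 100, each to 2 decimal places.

Iridium pattern (n=2): 0.139129 : 0.467742 : 0.393129
Element Rw pattern (n=1): 0.4030 : 0.5970
Convolve the two distributions (both contribute in 2-u steps):
  M: 0.139129×0.4030 = 0.056069
  M+2: 0.139129×0.5970 + 0.467742×0.4030 = 0.271560
  M+4: 0.467742×0.5970 + 0.393129×0.4030 = 0.437673
  M+6: 0.393129×0.5970 = 0.234698
Scale to base peak (0.437673) = 100: 12.81 : 62.05 : 100.00 : 53.62

12.81 : 62.05 : 100.00 : 53.62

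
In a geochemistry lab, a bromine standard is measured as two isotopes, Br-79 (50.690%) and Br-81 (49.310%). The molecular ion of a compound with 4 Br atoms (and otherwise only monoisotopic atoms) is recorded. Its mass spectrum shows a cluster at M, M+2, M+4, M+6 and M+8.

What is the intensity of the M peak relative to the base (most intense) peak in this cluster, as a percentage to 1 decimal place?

17.6%

Binomial terms of (0.50690 + 0.49310)^4: M 0.0660, M+2 0.2569, M+4 0.3749, M+6 0.2431, M+8 0.0591 → M+4 is the base peak.
P(M+4) = C(4,2) × 0.50690^2 × 0.49310^2 = 6 × 0.25694761 × 0.24314761 = 0.374857 (base)
P(M) = C(4,0) × 0.50690^4 × 0.49310^0 = 1 × 0.06602207 × 1.0000 = 0.066022
Relative intensity = 0.066022 / 0.374857 × 100 = 17.6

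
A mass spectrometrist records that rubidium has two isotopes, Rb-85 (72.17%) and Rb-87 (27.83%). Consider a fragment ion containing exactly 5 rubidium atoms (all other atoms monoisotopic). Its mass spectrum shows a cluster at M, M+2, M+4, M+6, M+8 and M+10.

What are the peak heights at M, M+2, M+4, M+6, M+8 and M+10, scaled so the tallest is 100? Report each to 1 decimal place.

51.9 : 100.0 : 77.1 : 29.7 : 5.7 : 0.4

The 5 Rb atoms are independent, so intensities follow the terms of (0.7217 + 0.2783)^5.
P(M) = 0.7217^5 = 0.195787
P(M+2) = 5 × 0.7217^4 × 0.2783^1 = 0.377494
P(M+4) = 10 × 0.7217^3 × 0.2783^2 = 0.291136
P(M+6) = 10 × 0.7217^2 × 0.2783^3 = 0.112267
P(M+8) = 5 × 0.7217^1 × 0.2783^4 = 0.021646
P(M+10) = 0.2783^5 = 0.001669
The M+2 peak is largest (0.377494); scaling to 100 gives 51.9 : 100.0 : 77.1 : 29.7 : 5.7 : 0.4.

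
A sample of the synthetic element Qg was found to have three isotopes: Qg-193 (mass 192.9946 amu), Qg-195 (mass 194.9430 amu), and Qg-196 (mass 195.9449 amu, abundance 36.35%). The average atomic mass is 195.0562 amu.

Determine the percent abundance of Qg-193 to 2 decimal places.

The remaining 63.65% is split between Qg-193 (fraction x) and Qg-195 (fraction 0.6365 − x).
Substituting: 192.9946x + 194.9430(0.6365 − x) = 123.83022885
(192.9946 − 194.9430)x = -0.25099065  ⇒  x = 0.12882, y = 0.50768
Qg-193: 12.88%, Qg-195: 50.77%.

12.88%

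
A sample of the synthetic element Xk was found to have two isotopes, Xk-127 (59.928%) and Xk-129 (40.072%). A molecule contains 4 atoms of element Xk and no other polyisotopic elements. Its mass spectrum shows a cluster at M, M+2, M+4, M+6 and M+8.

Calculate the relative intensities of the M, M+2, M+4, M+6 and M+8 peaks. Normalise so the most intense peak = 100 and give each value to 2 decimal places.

Expanding (0.59928 + 0.40072)^4:
P(M) = 0.59928^4 = 0.128979
P(M+2) = 4 × 0.59928^3 × 0.40072^1 = 0.344977
P(M+4) = 6 × 0.59928^2 × 0.40072^2 = 0.346013
P(M+6) = 4 × 0.59928^1 × 0.40072^3 = 0.154246
P(M+8) = 0.40072^4 = 0.025785
The M+4 peak is largest (0.346013); scaling to 100 gives 37.28 : 99.70 : 100.00 : 44.58 : 7.45.

37.28 : 99.70 : 100.00 : 44.58 : 7.45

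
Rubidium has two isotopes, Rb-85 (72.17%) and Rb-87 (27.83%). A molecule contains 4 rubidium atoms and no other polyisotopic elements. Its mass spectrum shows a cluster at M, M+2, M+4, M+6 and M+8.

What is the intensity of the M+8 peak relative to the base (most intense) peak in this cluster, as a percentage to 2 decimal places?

(0.7217 + 0.2783)^4 gives M 0.2713, M+2 0.4184, M+4 0.2420, M+6 0.0622, M+8 0.0060; the largest is M+2.
P(M+2) = C(4,1) × 0.7217^3 × 0.2783^1 = 4 × 0.37589809 × 0.2783 = 0.418450 (base)
P(M+8) = C(4,4) × 0.7217^0 × 0.2783^4 = 1 × 1.0000 × 0.00599864 = 0.005999
Relative intensity = 0.005999 / 0.418450 × 100 = 1.43

1.43%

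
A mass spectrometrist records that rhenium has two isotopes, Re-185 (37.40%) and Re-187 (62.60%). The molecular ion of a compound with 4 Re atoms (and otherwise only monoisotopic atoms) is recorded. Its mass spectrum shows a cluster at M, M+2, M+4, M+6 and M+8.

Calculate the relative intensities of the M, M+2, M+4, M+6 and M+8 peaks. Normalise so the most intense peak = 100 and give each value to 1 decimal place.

5.3 : 35.7 : 89.6 : 100.0 : 41.8

Each Re atom is independently Re-185 (p = 0.3740) or Re-187 (q = 0.6260); the cluster is the binomial expansion (p + q)^4.
P(M) = 0.3740^4 = 0.019565
P(M+2) = 4 × 0.3740^3 × 0.6260^1 = 0.130993
P(M+4) = 6 × 0.3740^2 × 0.6260^2 = 0.328884
P(M+6) = 4 × 0.3740^1 × 0.6260^3 = 0.366990
P(M+8) = 0.6260^4 = 0.153567
The M+6 peak is largest (0.366990); scaling to 100 gives 5.3 : 35.7 : 89.6 : 100.0 : 41.8.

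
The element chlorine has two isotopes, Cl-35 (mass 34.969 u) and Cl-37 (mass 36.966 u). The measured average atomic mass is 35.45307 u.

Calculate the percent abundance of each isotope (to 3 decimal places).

Writing the weighted mean with unknown fraction x of Cl-35:
34.969·x + 36.966·(1 − x) = 35.45307
(34.969 − 36.966)·x = 35.45307 − 36.966
x = -1.51293 / -1.997 = 0.75760 → 75.760% Cl-35, 24.240% Cl-37.

Cl-35: 75.760%, Cl-37: 24.240%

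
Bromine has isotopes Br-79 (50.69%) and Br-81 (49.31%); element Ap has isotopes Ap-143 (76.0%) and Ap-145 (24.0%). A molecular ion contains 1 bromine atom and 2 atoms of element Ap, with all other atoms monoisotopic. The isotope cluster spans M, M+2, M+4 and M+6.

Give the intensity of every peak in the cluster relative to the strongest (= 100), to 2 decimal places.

Bromine pattern (n=1): 0.5069 : 0.4931
Element Ap pattern (n=2): 0.5776 : 0.3648 : 0.0576
Convolve the two distributions (both contribute in 2-u steps):
  M: 0.5069×0.5776 = 0.292785
  M+2: 0.5069×0.3648 + 0.4931×0.5776 = 0.469732
  M+4: 0.5069×0.0576 + 0.4931×0.3648 = 0.209080
  M+6: 0.4931×0.0576 = 0.028403
Scale to base peak (0.469732) = 100: 62.33 : 100.00 : 44.51 : 6.05

62.33 : 100.00 : 44.51 : 6.05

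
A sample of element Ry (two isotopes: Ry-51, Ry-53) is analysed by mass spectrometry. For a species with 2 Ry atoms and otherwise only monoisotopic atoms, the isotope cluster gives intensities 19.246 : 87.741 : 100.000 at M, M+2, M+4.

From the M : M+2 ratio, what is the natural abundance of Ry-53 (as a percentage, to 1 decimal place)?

Let p = fractional abundance of Ry-51. I(M+2)/I(M) = [C(2,1)·p^1·(1−p)] / p^2 = 2·(1−p)/p = 87.741/19.246 = 4.5589
(1−p)/p = 4.5589/2 = 2.2795  ⇒  p = 1/(1 + 2.2795) = 0.3049
Ry-51: 30.5%, Ry-53: 69.5%.

69.5%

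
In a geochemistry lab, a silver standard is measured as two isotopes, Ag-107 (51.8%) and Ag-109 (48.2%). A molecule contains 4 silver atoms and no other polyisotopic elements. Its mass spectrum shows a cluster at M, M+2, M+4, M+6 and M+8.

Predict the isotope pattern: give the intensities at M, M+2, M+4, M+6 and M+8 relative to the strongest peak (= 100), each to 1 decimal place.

The 4 Ag atoms are independent, so intensities follow the terms of (0.518 + 0.482)^4.
P(M) = 0.518^4 = 0.071998
P(M+2) = 4 × 0.518^3 × 0.482^1 = 0.267976
P(M+4) = 6 × 0.518^2 × 0.482^2 = 0.374029
P(M+6) = 4 × 0.518^1 × 0.482^3 = 0.232023
P(M+8) = 0.482^4 = 0.053974
The M+4 peak is largest (0.374029); scaling to 100 gives 19.2 : 71.6 : 100.0 : 62.0 : 14.4.

19.2 : 71.6 : 100.0 : 62.0 : 14.4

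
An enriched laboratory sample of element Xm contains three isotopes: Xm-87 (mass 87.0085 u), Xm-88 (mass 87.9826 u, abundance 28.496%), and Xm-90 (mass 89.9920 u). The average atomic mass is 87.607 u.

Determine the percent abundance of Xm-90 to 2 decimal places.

The remaining 71.504% is split between Xm-87 (fraction x) and Xm-90 (fraction 0.71504 − x).
Substituting: 87.0085x + 89.9920(0.71504 − x) = 62.535478304
(87.0085 − 89.9920)x = -1.812401376  ⇒  x = 0.60747, y = 0.10757
Xm-87: 60.75%, Xm-90: 10.76%.

10.76%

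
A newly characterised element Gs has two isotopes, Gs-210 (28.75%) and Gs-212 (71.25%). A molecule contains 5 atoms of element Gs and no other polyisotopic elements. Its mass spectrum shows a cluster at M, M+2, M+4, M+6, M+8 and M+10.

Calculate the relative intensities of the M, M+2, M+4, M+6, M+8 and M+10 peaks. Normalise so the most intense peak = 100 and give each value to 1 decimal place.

Each Gs atom is independently Gs-210 (p = 0.2875) or Gs-212 (q = 0.7125); the cluster is the binomial expansion (p + q)^5.
P(M) = 0.2875^5 = 0.001964
P(M+2) = 5 × 0.2875^4 × 0.7125^1 = 0.024339
P(M+4) = 10 × 0.2875^3 × 0.7125^2 = 0.120638
P(M+6) = 10 × 0.2875^2 × 0.7125^3 = 0.298972
P(M+8) = 5 × 0.2875^1 × 0.7125^4 = 0.370465
P(M+10) = 0.7125^5 = 0.183622
The M+8 peak is largest (0.370465); scaling to 100 gives 0.5 : 6.6 : 32.6 : 80.7 : 100.0 : 49.6.

0.5 : 6.6 : 32.6 : 80.7 : 100.0 : 49.6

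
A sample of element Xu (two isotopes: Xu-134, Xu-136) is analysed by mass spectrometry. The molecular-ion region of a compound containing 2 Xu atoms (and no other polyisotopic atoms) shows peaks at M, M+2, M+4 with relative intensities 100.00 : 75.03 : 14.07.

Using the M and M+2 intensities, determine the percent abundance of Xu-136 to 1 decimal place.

27.3%

Let p = fractional abundance of Xu-134. I(M+2)/I(M) = [C(2,1)·p^1·(1−p)] / p^2 = 2·(1−p)/p = 75.03/100.00 = 0.7503
(1−p)/p = 0.7503/2 = 0.3751  ⇒  p = 1/(1 + 0.3751) = 0.7272
Xu-134: 72.7%, Xu-136: 27.3%.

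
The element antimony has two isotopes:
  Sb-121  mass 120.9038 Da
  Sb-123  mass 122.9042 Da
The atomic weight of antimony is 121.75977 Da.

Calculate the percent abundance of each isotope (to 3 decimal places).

Sb-121: 57.210%, Sb-123: 42.790%

Let x be the fractional abundance of Sb-121; then Sb-123 has abundance 1 − x.
120.9038·x + 122.9042·(1 − x) = 121.75977
(120.9038 − 122.9042)·x = 121.75977 − 122.9042
x = -1.14443 / -2.0004 = 0.57210 → 57.210% Sb-121, 42.790% Sb-123.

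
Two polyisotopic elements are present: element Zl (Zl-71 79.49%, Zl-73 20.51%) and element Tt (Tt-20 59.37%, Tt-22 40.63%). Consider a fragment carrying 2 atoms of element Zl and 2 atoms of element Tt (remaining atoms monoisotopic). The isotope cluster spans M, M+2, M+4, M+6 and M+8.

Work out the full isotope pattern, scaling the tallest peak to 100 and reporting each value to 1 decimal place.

53.1 : 100.0 : 65.9 : 17.7 : 1.7

Element Zl pattern (n=2): 0.63186601 : 0.32606798 : 0.04206601
Element Tt pattern (n=2): 0.35247969 : 0.48244062 : 0.16507969
Convolve the two distributions (both contribute in 2-u steps):
  M: 0.63186601×0.35247969 = 0.222720
  M+2: 0.63186601×0.48244062 + 0.32606798×0.35247969 = 0.419770
  M+4: 0.63186601×0.16507969 + 0.32606798×0.48244062 + 0.04206601×0.35247969 = 0.276444
  M+6: 0.32606798×0.16507969 + 0.04206601×0.48244062 = 0.074122
  M+8: 0.04206601×0.16507969 = 0.006944
Scale to base peak (0.419770) = 100: 53.1 : 100.0 : 65.9 : 17.7 : 1.7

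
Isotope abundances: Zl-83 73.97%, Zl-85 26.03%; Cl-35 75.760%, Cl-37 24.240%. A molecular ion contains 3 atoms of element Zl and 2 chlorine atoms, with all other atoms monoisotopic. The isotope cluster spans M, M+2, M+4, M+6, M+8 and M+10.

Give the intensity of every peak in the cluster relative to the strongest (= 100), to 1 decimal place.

Element Zl pattern (n=3): 0.40473136 : 0.42727419 : 0.15035754 : 0.01763691
Chlorine pattern (n=2): 0.57395776 : 0.36728448 : 0.05875776
Convolve the two distributions (both contribute in 2-u steps):
  M: 0.40473136×0.57395776 = 0.232299
  M+2: 0.40473136×0.36728448 + 0.42727419×0.57395776 = 0.393889
  M+4: 0.40473136×0.05875776 + 0.42727419×0.36728448 + 0.15035754×0.57395776 = 0.267011
  M+6: 0.42727419×0.05875776 + 0.15035754×0.36728448 + 0.01763691×0.57395776 = 0.090453
  M+8: 0.15035754×0.05875776 + 0.01763691×0.36728448 = 0.015312
  M+10: 0.01763691×0.05875776 = 0.001036
Scale to base peak (0.393889) = 100: 59.0 : 100.0 : 67.8 : 23.0 : 3.9 : 0.3

59.0 : 100.0 : 67.8 : 23.0 : 3.9 : 0.3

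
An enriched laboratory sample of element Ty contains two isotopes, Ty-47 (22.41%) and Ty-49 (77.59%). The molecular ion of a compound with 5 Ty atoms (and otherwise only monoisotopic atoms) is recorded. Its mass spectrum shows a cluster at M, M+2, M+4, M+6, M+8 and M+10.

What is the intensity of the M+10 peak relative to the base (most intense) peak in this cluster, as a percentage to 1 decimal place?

Term probabilities: M 0.0006, M+2 0.0098, M+4 0.0678, M+6 0.2346, M+8 0.4061, M+10 0.2812. Base peak = M+8.
P(M+8) = C(5,4) × 0.2241^1 × 0.7759^4 = 5 × 0.2241 × 0.36242906 = 0.406102 (base)
P(M+10) = C(5,5) × 0.2241^0 × 0.7759^5 = 1 × 1.0000 × 0.2812087 = 0.281209
Relative intensity = 0.281209 / 0.406102 × 100 = 69.2

69.2%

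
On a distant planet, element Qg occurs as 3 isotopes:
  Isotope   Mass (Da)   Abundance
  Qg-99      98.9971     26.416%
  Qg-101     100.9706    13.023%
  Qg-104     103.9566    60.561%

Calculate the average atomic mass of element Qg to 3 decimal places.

102.258 Da

Weight each isotope mass by its fractional abundance: 0.26416 × 98.9971 + 0.13023 × 100.9706 + 0.60561 × 103.9566
= 26.15107 + 13.14940 + 62.95716 = 102.25763 Da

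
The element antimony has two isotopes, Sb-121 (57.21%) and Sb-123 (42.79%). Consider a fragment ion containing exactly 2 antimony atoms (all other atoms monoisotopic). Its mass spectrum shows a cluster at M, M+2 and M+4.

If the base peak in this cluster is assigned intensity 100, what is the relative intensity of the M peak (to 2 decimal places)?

66.85

(0.5721 + 0.4279)^2 gives M 0.3273, M+2 0.4896, M+4 0.1831; the largest is M+2.
P(M+2) = C(2,1) × 0.5721^1 × 0.4279^1 = 2 × 0.5721 × 0.4279 = 0.489603 (base)
P(M) = C(2,0) × 0.5721^2 × 0.4279^0 = 1 × 0.32729841 × 1.0000 = 0.327298
Relative intensity = 0.327298 / 0.489603 × 100 = 66.85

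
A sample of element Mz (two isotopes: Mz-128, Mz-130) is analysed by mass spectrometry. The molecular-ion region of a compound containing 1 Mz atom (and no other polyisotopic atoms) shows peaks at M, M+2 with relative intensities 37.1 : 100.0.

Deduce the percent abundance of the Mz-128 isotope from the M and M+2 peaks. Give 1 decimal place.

Write p for the Mz-128 fraction. I(M+2)/I(M) = [C(1,1)·p^0·(1−p)] / p^1 = 1·(1−p)/p = 100.0/37.1 = 2.6954
(1−p)/p = 2.6954/1 = 2.6954  ⇒  p = 1/(1 + 2.6954) = 0.2706
Mz-128: 27.1%, Mz-130: 72.9%.

27.1%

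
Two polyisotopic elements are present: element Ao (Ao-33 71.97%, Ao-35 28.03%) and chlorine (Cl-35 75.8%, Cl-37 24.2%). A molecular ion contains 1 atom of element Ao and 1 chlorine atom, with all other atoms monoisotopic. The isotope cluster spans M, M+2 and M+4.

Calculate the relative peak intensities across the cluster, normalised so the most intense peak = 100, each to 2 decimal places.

Element Ao pattern (n=1): 0.7197 : 0.2803
Chlorine pattern (n=1): 0.7580 : 0.2420
Convolve the two distributions (both contribute in 2-u steps):
  M: 0.7197×0.7580 = 0.545533
  M+2: 0.7197×0.2420 + 0.2803×0.7580 = 0.386635
  M+4: 0.2803×0.2420 = 0.067833
Scale to base peak (0.545533) = 100: 100.00 : 70.87 : 12.43

100.00 : 70.87 : 12.43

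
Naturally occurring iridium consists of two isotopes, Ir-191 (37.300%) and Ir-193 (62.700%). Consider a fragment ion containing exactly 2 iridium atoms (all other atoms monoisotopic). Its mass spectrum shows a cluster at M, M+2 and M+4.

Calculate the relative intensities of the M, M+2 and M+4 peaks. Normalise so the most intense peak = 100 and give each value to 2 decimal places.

Expanding (0.37300 + 0.62700)^2:
P(M) = 0.37300^2 = 0.139129
P(M+2) = 2 × 0.37300^1 × 0.62700^1 = 0.467742
P(M+4) = 0.62700^2 = 0.393129
The M+2 peak is largest (0.467742); scaling to 100 gives 29.74 : 100.00 : 84.05.

29.74 : 100.00 : 84.05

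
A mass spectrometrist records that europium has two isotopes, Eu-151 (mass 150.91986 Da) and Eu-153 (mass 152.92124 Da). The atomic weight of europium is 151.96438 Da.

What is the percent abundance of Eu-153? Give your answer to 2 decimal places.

Writing the weighted mean with unknown fraction x of Eu-151:
150.91986·x + 152.92124·(1 − x) = 151.96438
(150.91986 − 152.92124)·x = 151.96438 − 152.92124
x = -0.95686 / -2.00138 = 0.47810 → 47.81% Eu-151, 52.19% Eu-153.

52.19%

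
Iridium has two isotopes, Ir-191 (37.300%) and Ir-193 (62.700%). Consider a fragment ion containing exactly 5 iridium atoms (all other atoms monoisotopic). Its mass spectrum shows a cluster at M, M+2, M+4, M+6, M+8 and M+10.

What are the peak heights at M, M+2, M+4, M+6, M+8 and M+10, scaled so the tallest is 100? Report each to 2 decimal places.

2.11 : 17.70 : 59.49 : 100.00 : 84.05 : 28.26

The 5 Ir atoms are independent, so intensities follow the terms of (0.37300 + 0.62700)^5.
P(M) = 0.37300^5 = 0.007220
P(M+2) = 5 × 0.37300^4 × 0.62700^1 = 0.060684
P(M+4) = 10 × 0.37300^3 × 0.62700^2 = 0.204015
P(M+6) = 10 × 0.37300^2 × 0.62700^3 = 0.342942
P(M+8) = 5 × 0.37300^1 × 0.62700^4 = 0.288237
P(M+10) = 0.62700^5 = 0.096903
The M+6 peak is largest (0.342942); scaling to 100 gives 2.11 : 17.70 : 59.49 : 100.00 : 84.05 : 28.26.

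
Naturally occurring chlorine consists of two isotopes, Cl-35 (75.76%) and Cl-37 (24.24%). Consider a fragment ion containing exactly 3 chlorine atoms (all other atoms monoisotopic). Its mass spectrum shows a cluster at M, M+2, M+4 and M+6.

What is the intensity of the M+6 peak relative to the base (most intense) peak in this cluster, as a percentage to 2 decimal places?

Term probabilities: M 0.4348, M+2 0.4174, M+4 0.1335, M+6 0.0142. Base peak = M.
P(M) = C(3,0) × 0.7576^3 × 0.2424^0 = 1 × 0.4348304 × 1.0000 = 0.434830 (base)
P(M+6) = C(3,3) × 0.7576^0 × 0.2424^3 = 1 × 1.0000 × 0.01424288 = 0.014243
Relative intensity = 0.014243 / 0.434830 × 100 = 3.28

3.28%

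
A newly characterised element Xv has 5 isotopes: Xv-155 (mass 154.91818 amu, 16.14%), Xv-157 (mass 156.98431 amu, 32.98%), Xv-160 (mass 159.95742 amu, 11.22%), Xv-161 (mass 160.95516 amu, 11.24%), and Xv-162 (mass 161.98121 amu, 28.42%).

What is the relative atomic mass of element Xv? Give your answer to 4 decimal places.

Average mass = Σ (abundance × isotope mass) = 0.1614 × 154.91818 + 0.3298 × 156.98431 + 0.1122 × 159.95742 + 0.1124 × 160.95516 + 0.2842 × 161.98121
= 25.003794 + 51.773425 + 17.947223 + 18.091360 + 46.035060 = 158.850862 amu

158.8509 amu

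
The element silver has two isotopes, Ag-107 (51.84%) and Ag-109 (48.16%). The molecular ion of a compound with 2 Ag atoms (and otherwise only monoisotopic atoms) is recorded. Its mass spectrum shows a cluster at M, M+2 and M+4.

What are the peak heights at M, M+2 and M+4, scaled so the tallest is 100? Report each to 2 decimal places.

53.82 : 100.00 : 46.45

Expanding (0.5184 + 0.4816)^2:
P(M) = 0.5184^2 = 0.268739
P(M+2) = 2 × 0.5184^1 × 0.4816^1 = 0.499323
P(M+4) = 0.4816^2 = 0.231939
The M+2 peak is largest (0.499323); scaling to 100 gives 53.82 : 100.00 : 46.45.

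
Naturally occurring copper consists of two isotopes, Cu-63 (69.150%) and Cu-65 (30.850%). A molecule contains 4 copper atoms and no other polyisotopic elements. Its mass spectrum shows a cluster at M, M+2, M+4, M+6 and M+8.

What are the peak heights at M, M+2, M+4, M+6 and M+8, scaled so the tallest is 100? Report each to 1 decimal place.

The 4 Cu atoms are independent, so intensities follow the terms of (0.69150 + 0.30850)^4.
P(M) = 0.69150^4 = 0.228649
P(M+2) = 4 × 0.69150^3 × 0.30850^1 = 0.408030
P(M+4) = 6 × 0.69150^2 × 0.30850^2 = 0.273052
P(M+6) = 4 × 0.69150^1 × 0.30850^3 = 0.081212
P(M+8) = 0.30850^4 = 0.009058
The M+2 peak is largest (0.408030); scaling to 100 gives 56.0 : 100.0 : 66.9 : 19.9 : 2.2.

56.0 : 100.0 : 66.9 : 19.9 : 2.2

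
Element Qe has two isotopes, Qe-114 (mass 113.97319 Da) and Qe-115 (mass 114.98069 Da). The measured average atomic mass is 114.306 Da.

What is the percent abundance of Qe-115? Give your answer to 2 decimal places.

33.03%

Let x be the fractional abundance of Qe-114; then Qe-115 has abundance 1 − x.
113.97319·x + 114.98069·(1 − x) = 114.306
(113.97319 − 114.98069)·x = 114.306 − 114.98069
x = -0.67469 / -1.00750 = 0.66967 → 66.97% Qe-114, 33.03% Qe-115.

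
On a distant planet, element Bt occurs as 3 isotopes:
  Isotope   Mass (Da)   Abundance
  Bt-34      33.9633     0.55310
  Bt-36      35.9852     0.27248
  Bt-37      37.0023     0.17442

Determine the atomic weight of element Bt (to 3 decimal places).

35.044 Da

Weight each isotope mass by its fractional abundance: 0.55310 × 33.9633 + 0.27248 × 35.9852 + 0.17442 × 37.0023
= 18.78510 + 9.80525 + 6.45394 = 35.04429 Da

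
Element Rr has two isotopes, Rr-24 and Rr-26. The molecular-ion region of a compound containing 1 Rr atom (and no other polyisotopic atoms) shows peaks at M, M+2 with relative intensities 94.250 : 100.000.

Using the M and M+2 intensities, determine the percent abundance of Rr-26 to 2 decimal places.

51.48%

If p is the fraction of Rr that is Rr-24, then I(M+2)/I(M) = [C(1,1)·p^0·(1−p)] / p^1 = 1·(1−p)/p = 100.000/94.250 = 1.0610
(1−p)/p = 1.0610/1 = 1.0610  ⇒  p = 1/(1 + 1.0610) = 0.4852
Rr-24: 48.52%, Rr-26: 51.48%.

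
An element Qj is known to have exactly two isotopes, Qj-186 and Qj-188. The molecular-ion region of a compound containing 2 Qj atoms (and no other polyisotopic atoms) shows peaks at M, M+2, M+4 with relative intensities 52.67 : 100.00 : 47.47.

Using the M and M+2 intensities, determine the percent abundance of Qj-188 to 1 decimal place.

48.7%

If p is the fraction of Qj that is Qj-186, then I(M+2)/I(M) = [C(2,1)·p^1·(1−p)] / p^2 = 2·(1−p)/p = 100.00/52.67 = 1.8986
(1−p)/p = 1.8986/2 = 0.9493  ⇒  p = 1/(1 + 0.9493) = 0.5130
Qj-186: 51.3%, Qj-188: 48.7%.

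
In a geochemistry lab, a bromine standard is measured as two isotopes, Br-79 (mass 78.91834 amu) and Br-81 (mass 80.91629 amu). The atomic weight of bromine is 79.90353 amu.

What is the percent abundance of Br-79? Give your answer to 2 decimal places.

50.69%

With x = fraction of Br-79 (so Br-81 is 1 − x):
78.91834·x + 80.91629·(1 − x) = 79.90353
(78.91834 − 80.91629)·x = 79.90353 − 80.91629
x = -1.01276 / -1.99795 = 0.50690 → 50.69% Br-79, 49.31% Br-81.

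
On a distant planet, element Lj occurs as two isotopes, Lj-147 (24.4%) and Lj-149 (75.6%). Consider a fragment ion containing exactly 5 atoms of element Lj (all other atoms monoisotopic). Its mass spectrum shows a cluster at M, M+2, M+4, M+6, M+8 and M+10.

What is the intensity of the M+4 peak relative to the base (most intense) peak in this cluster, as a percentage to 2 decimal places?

Binomial terms of (0.244 + 0.756)^5: M 0.0009, M+2 0.0134, M+4 0.0830, M+6 0.2572, M+8 0.3985, M+10 0.2469 → M+8 is the base peak.
P(M+8) = C(5,4) × 0.244^1 × 0.756^4 = 5 × 0.2440 × 0.3266534 = 0.398517 (base)
P(M+4) = C(5,2) × 0.244^3 × 0.756^2 = 10 × 0.01452678 × 0.571536 = 0.083026
Relative intensity = 0.083026 / 0.398517 × 100 = 20.83

20.83%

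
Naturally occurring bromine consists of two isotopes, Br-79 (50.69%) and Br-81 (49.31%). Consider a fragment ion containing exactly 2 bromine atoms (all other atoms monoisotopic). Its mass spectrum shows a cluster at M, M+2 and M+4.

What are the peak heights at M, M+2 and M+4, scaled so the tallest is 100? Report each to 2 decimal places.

Each Br atom is independently Br-79 (p = 0.5069) or Br-81 (q = 0.4931); the cluster is the binomial expansion (p + q)^2.
P(M) = 0.5069^2 = 0.256948
P(M+2) = 2 × 0.5069^1 × 0.4931^1 = 0.499905
P(M+4) = 0.4931^2 = 0.243148
The M+2 peak is largest (0.499905); scaling to 100 gives 51.40 : 100.00 : 48.64.

51.40 : 100.00 : 48.64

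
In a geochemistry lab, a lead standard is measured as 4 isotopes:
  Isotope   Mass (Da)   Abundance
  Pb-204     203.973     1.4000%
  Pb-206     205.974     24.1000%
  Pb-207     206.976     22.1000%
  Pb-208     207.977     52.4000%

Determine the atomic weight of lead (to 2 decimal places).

Ar = Σ fᵢ·mᵢ = 0.014000 × 203.973 + 0.241000 × 205.974 + 0.221000 × 206.976 + 0.524000 × 207.977
= 2.8556 + 49.6397 + 45.7417 + 108.9799 = 207.2169 Da

207.22 Da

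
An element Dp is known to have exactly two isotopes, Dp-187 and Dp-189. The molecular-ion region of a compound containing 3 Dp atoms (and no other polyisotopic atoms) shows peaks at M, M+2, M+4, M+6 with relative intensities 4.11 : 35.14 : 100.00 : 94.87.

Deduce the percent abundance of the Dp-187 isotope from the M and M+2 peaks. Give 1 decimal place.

26.0%

If p is the fraction of Dp that is Dp-187, then I(M+2)/I(M) = [C(3,1)·p^2·(1−p)] / p^3 = 3·(1−p)/p = 35.14/4.11 = 8.5499
(1−p)/p = 8.5499/3 = 2.8500  ⇒  p = 1/(1 + 2.8500) = 0.2597
Dp-187: 26.0%, Dp-189: 74.0%.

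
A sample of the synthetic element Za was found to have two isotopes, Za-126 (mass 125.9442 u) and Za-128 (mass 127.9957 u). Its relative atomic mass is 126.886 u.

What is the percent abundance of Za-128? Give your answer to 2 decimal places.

Writing the weighted mean with unknown fraction x of Za-126:
125.9442·x + 127.9957·(1 − x) = 126.886
(125.9442 − 127.9957)·x = 126.886 − 127.9957
x = -1.1097 / -2.0515 = 0.54092 → 54.09% Za-126, 45.91% Za-128.

45.91%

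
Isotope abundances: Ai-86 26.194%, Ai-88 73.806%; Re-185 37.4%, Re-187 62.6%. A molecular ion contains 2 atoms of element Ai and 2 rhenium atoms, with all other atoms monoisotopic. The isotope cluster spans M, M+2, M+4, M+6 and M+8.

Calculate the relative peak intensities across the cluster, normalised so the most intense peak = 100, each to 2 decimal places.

2.36 : 21.20 : 69.88 : 100.00 : 52.50

Element Ai pattern (n=2): 0.06861256 : 0.38665487 : 0.54473256
Rhenium pattern (n=2): 0.139876 : 0.468248 : 0.391876
Convolve the two distributions (both contribute in 2-u steps):
  M: 0.06861256×0.139876 = 0.009597
  M+2: 0.06861256×0.468248 + 0.38665487×0.139876 = 0.086211
  M+4: 0.06861256×0.391876 + 0.38665487×0.468248 + 0.54473256×0.139876 = 0.284133
  M+6: 0.38665487×0.391876 + 0.54473256×0.468248 = 0.406591
  M+8: 0.54473256×0.391876 = 0.213468
Scale to base peak (0.406591) = 100: 2.36 : 21.20 : 69.88 : 100.00 : 52.50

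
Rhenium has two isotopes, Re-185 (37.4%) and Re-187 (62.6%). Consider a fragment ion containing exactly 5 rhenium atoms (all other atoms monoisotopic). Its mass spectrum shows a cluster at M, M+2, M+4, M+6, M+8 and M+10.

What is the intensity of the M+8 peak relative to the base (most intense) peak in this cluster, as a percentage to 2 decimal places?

(0.374 + 0.626)^5 gives M 0.0073, M+2 0.0612, M+4 0.2050, M+6 0.3431, M+8 0.2872, M+10 0.0961; the largest is M+6.
P(M+6) = C(5,3) × 0.374^2 × 0.626^3 = 10 × 0.139876 × 0.24531438 = 0.343136 (base)
P(M+8) = C(5,4) × 0.374^1 × 0.626^4 = 5 × 0.3740 × 0.1535668 = 0.287170
Relative intensity = 0.287170 / 0.343136 × 100 = 83.69

83.69%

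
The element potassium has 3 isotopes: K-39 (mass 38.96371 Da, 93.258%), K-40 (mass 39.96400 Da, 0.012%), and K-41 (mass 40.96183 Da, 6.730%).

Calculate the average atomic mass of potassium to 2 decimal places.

39.10 Da

Weight each isotope mass by its fractional abundance: 0.93258 × 38.96371 + 0.00012 × 39.96400 + 0.06730 × 40.96183
= 36.336777 + 0.004796 + 2.756731 = 39.098304 Da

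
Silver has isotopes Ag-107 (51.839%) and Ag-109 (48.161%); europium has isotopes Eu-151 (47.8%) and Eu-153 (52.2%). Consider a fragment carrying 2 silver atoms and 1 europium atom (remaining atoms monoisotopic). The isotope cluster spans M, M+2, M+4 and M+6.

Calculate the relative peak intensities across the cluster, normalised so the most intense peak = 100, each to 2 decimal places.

Silver pattern (n=2): 0.26872819 : 0.49932362 : 0.23194819
Europium pattern (n=1): 0.4780 : 0.5220
Convolve the two distributions (both contribute in 2-u steps):
  M: 0.26872819×0.4780 = 0.128452
  M+2: 0.26872819×0.5220 + 0.49932362×0.4780 = 0.378953
  M+4: 0.49932362×0.5220 + 0.23194819×0.4780 = 0.371518
  M+6: 0.23194819×0.5220 = 0.121077
Scale to base peak (0.378953) = 100: 33.90 : 100.00 : 98.04 : 31.95

33.90 : 100.00 : 98.04 : 31.95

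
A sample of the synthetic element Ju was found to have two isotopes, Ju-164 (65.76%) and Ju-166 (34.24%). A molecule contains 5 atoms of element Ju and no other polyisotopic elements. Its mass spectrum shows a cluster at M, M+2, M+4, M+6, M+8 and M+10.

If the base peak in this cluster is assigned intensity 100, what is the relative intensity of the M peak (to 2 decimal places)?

Binomial terms of (0.6576 + 0.3424)^5: M 0.1230, M+2 0.3201, M+4 0.3334, M+6 0.1736, M+8 0.0452, M+10 0.0047 → M+4 is the base peak.
P(M+4) = C(5,2) × 0.6576^3 × 0.3424^2 = 10 × 0.28437107 × 0.11723776 = 0.333390 (base)
P(M) = C(5,0) × 0.6576^5 × 0.3424^0 = 1 × 0.12297279 × 1.0000 = 0.122973
Relative intensity = 0.122973 / 0.333390 × 100 = 36.89

36.89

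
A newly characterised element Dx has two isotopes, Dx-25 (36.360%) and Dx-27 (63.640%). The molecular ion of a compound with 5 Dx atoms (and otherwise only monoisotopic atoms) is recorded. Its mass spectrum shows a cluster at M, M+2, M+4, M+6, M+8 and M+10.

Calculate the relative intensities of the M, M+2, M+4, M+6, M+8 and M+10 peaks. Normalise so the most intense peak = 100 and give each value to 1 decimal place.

The 5 Dx atoms are independent, so intensities follow the terms of (0.36360 + 0.63640)^5.
P(M) = 0.36360^5 = 0.006355
P(M+2) = 5 × 0.36360^4 × 0.63640^1 = 0.055615
P(M+4) = 10 × 0.36360^3 × 0.63640^2 = 0.194685
P(M+6) = 10 × 0.36360^2 × 0.63640^3 = 0.340752
P(M+8) = 5 × 0.36360^1 × 0.63640^4 = 0.298205
P(M+10) = 0.63640^5 = 0.104388
The M+6 peak is largest (0.340752); scaling to 100 gives 1.9 : 16.3 : 57.1 : 100.0 : 87.5 : 30.6.

1.9 : 16.3 : 57.1 : 100.0 : 87.5 : 30.6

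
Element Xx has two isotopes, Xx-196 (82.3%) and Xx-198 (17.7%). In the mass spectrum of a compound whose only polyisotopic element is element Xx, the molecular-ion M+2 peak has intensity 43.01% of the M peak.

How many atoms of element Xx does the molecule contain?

For n independent Xx atoms, I(M+2)/I(M) = n · (abundance Xx-198) / (abundance Xx-196) = n · 0.177/0.823.
n = 0.4301 × 0.823/0.177 = 2.00 ≈ 2

2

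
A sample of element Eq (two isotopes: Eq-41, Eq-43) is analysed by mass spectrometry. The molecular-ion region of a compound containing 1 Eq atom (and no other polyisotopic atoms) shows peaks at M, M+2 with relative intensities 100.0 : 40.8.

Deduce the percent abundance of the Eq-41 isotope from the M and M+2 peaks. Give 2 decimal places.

71.02%

Write p for the Eq-41 fraction. I(M+2)/I(M) = [C(1,1)·p^0·(1−p)] / p^1 = 1·(1−p)/p = 40.8/100.0 = 0.4080
(1−p)/p = 0.4080/1 = 0.4080  ⇒  p = 1/(1 + 0.4080) = 0.7102
Eq-41: 71.02%, Eq-43: 28.98%.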